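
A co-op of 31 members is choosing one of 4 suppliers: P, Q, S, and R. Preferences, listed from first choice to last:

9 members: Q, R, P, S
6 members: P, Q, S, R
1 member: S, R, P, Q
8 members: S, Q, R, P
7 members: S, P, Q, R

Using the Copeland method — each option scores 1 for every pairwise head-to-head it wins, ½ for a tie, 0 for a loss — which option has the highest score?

S

P: loses to Q, S, and R → score 0.
Q: beats P and R; loses to S → score 2.
S: beats P, Q, and R → score 3.
R: beats P; loses to Q and S → score 1.
S has the best pairwise record.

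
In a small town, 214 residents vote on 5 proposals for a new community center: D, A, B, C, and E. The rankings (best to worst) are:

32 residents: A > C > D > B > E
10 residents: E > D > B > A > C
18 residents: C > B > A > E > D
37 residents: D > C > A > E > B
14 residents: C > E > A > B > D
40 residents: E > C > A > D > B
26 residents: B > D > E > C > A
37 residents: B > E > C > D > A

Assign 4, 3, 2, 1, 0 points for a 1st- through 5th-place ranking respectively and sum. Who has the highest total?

C

D: 32·2 + 10·3 + 18·0 + 37·4 + 14·0 + 40·1 + 26·3 + 37·1 = 397
A: 32·4 + 10·1 + 18·2 + 37·2 + 14·2 + 40·2 + 26·0 + 37·0 = 356
B: 32·1 + 10·2 + 18·3 + 37·0 + 14·1 + 40·0 + 26·4 + 37·4 = 372
C: 32·3 + 10·0 + 18·4 + 37·3 + 14·4 + 40·3 + 26·1 + 37·2 = 555
E: 32·0 + 10·4 + 18·1 + 37·1 + 14·3 + 40·4 + 26·2 + 37·3 = 460
C has the highest Borda score (555).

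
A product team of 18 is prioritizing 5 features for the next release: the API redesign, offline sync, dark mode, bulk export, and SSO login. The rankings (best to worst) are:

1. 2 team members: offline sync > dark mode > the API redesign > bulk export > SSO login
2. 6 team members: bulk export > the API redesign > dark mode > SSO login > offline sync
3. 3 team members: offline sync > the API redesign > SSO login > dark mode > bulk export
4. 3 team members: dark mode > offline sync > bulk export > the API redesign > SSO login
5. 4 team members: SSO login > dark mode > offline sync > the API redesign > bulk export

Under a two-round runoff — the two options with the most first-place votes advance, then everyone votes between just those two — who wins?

offline sync

Round 1 first-place votes: the API redesign 0, offline sync 5, dark mode 3, bulk export 6, SSO login 4.
bulk export and offline sync advance.
Runoff: bulk export is preferred to offline sync by 6 voters; offline sync by 12.
offline sync wins the runoff.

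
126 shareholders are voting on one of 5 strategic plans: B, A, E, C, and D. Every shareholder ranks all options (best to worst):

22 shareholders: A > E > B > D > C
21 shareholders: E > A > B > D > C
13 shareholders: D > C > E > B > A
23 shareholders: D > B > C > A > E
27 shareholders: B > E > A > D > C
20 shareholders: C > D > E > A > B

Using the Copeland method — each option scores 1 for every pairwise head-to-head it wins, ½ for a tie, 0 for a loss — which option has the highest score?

B: beats C and D; ties A; loses to E → score 2.5.
A: beats C and D; ties B; loses to E → score 2.5.
E: beats B, A, C, and D → score 4.
C: loses to B, A, E, and D → score 0.
D: beats C; loses to B, A, and E → score 1.
E has the best pairwise record.

E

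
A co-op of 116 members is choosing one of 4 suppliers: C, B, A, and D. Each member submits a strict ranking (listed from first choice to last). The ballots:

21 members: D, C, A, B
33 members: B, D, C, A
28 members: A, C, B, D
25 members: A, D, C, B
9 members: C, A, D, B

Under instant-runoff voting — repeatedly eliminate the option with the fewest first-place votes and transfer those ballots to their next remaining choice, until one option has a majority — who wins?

A

Round 1: C 9, B 33, A 53, D 21. Eliminate C.
Round 2: B 33, A 62, D 21. A has a majority.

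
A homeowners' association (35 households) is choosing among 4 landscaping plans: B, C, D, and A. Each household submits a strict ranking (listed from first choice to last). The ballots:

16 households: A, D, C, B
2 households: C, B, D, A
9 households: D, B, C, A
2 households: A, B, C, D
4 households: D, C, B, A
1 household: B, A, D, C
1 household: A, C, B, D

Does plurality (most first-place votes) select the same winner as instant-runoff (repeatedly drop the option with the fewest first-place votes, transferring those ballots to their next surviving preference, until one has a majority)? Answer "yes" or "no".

Plurality — first-place votes: B 1, C 2, D 13, A 19. Winner: A.
Instant-runoff — R1 B 1, C 2, D 13, A 19 (A winner). Winner: A.
The two methods agree.

yes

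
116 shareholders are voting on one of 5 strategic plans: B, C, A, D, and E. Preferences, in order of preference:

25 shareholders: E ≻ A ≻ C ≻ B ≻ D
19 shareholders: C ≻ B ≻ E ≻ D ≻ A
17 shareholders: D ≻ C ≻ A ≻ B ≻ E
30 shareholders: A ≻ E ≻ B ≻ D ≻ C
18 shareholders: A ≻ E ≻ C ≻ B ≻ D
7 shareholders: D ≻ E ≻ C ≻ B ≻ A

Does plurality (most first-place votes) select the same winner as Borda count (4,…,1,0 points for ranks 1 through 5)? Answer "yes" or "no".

Plurality — first-place votes: B 0, C 19, A 48, D 24, E 25. Winner: A.
Borda — scores: B 184, C 227, A 301, D 145, E 303. Winner: E.
The two methods disagree.

no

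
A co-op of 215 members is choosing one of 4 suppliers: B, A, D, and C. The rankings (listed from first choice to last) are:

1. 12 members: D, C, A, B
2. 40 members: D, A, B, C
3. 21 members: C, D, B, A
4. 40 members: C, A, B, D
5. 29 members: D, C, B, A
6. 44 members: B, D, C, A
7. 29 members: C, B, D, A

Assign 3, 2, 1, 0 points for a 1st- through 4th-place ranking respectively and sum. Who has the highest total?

D

B: 12·0 + 40·1 + 21·1 + 40·1 + 29·1 + 44·3 + 29·2 = 320
A: 12·1 + 40·2 + 21·0 + 40·2 + 29·0 + 44·0 + 29·0 = 172
D: 12·3 + 40·3 + 21·2 + 40·0 + 29·3 + 44·2 + 29·1 = 402
C: 12·2 + 40·0 + 21·3 + 40·3 + 29·2 + 44·1 + 29·3 = 396
D has the highest Borda score (402).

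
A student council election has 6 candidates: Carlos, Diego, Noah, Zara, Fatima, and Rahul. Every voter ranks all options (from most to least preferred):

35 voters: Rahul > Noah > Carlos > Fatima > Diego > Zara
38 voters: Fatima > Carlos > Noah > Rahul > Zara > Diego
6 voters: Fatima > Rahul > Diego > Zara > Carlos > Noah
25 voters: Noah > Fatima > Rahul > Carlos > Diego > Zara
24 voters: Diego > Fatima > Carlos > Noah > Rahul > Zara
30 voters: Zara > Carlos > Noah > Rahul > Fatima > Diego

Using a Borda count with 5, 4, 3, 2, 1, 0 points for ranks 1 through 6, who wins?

Noah

Carlos: 35·3 + 38·4 + 6·1 + 25·2 + 24·3 + 30·4 = 505
Diego: 35·1 + 38·0 + 6·3 + 25·1 + 24·5 + 30·0 = 198
Noah: 35·4 + 38·3 + 6·0 + 25·5 + 24·2 + 30·3 = 517
Zara: 35·0 + 38·1 + 6·2 + 25·0 + 24·0 + 30·5 = 200
Fatima: 35·2 + 38·5 + 6·5 + 25·4 + 24·4 + 30·1 = 516
Rahul: 35·5 + 38·2 + 6·4 + 25·3 + 24·1 + 30·2 = 434
Noah has the highest Borda score (517).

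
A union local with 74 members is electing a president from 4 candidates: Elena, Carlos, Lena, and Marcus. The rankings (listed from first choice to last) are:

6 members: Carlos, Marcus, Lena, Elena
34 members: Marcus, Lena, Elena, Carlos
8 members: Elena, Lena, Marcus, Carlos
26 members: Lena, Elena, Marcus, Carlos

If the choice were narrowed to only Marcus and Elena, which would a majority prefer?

Voters preferring Marcus to Elena: 40; preferring Elena to Marcus: 34.
Marcus wins the head-to-head.

Marcus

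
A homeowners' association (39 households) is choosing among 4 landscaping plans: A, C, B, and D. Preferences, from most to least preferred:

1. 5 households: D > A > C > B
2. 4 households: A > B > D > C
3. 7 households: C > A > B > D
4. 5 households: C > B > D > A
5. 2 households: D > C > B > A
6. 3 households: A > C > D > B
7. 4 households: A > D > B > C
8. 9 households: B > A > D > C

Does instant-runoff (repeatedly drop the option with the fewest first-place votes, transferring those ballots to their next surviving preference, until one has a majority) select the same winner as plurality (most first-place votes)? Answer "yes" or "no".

no

Instant-runoff — R1 A 11, C 12, B 9, D 7 (D out); R2 A 16, C 14, B 9 (B out); R3 A 25, C 14 (A winner). Winner: A.
Plurality — first-place votes: A 11, C 12, B 9, D 7. Winner: C.
The two methods disagree.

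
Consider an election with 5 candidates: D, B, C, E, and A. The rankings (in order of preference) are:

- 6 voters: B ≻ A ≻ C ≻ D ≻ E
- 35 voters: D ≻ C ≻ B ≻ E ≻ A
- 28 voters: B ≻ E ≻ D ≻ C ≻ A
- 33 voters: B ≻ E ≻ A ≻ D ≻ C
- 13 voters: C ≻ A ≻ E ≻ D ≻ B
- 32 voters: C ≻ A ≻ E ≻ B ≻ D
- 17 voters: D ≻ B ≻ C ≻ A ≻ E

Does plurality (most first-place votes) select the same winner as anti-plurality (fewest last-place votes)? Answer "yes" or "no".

yes

Plurality — first-place votes: D 52, B 67, C 45, E 0, A 0. Winner: B.
Anti-plurality — last-place votes: D 32, B 13, C 33, E 23, A 63. Winner: B.
The two methods agree.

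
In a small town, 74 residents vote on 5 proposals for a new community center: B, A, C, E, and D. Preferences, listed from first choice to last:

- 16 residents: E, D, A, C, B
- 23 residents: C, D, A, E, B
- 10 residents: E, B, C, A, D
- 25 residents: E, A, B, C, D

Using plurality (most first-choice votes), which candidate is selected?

First-place votes: B 0, A 0, C 23, E 51, D 0.
E has the most first-place votes.

E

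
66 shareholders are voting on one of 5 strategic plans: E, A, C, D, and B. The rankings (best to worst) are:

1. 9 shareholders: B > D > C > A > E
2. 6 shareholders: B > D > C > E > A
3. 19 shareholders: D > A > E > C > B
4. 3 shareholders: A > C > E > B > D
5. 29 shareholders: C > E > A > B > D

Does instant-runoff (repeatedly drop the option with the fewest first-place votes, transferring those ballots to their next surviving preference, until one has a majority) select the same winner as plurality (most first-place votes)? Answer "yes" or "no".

no

Instant-runoff — R1 E 0, A 3, C 29, D 19, B 15 (E out); R2 A 3, C 29, D 19, B 15 (A out); R3 C 32, D 19, B 15 (B out); R4 C 32, D 34 (D winner). Winner: D.
Plurality — first-place votes: E 0, A 3, C 29, D 19, B 15. Winner: C.
The two methods disagree.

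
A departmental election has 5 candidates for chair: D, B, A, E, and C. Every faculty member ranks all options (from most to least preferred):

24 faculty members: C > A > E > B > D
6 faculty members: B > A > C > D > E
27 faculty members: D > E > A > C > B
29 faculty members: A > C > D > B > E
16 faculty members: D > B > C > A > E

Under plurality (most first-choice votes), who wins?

D

First-place votes: D 43, B 6, A 29, E 0, C 24.
D has the most first-place votes.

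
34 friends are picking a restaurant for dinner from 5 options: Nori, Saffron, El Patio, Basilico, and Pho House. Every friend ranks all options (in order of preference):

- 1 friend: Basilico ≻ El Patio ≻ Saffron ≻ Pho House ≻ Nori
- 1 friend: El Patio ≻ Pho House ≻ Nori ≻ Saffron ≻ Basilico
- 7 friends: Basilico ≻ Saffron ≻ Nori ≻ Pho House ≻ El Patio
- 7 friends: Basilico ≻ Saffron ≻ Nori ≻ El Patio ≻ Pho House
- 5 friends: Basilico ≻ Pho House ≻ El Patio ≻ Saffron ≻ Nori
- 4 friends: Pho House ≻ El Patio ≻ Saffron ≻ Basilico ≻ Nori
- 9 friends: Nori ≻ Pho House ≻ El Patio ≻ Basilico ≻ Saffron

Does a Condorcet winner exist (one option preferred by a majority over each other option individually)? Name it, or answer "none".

Basilico

Basilico vs Nori: 24–10 for Basilico.
Basilico vs Saffron: 29–5 for Basilico.
Basilico vs El Patio: 20–14 for Basilico.
Basilico vs Pho House: 20–14 for Basilico.
Basilico beats every other option head-to-head.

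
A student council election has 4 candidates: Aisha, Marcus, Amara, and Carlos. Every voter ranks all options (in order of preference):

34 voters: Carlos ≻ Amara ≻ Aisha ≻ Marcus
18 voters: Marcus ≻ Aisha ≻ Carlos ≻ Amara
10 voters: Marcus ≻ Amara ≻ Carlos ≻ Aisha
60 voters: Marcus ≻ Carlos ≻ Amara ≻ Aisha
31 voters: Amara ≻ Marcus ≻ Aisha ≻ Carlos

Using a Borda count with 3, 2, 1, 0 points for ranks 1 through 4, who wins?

Aisha: 34·1 + 18·2 + 10·0 + 60·0 + 31·1 = 101
Marcus: 34·0 + 18·3 + 10·3 + 60·3 + 31·2 = 326
Amara: 34·2 + 18·0 + 10·2 + 60·1 + 31·3 = 241
Carlos: 34·3 + 18·1 + 10·1 + 60·2 + 31·0 = 250
Marcus has the highest Borda score (326).

Marcus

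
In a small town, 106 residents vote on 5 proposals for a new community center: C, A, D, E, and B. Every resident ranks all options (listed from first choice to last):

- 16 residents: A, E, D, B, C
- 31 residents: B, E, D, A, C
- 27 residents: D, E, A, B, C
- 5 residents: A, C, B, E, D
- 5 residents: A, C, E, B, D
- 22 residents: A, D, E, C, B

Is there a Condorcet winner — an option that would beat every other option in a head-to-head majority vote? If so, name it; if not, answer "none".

E vs C: 96–10 for E.
E vs A: 58–48 for E.
E vs D: 57–49 for E.
E vs B: 70–36 for E.
E beats every other option head-to-head.

E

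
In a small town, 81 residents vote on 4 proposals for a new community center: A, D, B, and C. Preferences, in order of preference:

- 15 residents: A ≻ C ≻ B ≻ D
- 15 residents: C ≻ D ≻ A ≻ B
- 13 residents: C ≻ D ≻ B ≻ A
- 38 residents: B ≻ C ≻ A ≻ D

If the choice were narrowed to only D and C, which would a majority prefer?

Voters preferring D to C: 0; preferring C to D: 81.
C wins the head-to-head.

C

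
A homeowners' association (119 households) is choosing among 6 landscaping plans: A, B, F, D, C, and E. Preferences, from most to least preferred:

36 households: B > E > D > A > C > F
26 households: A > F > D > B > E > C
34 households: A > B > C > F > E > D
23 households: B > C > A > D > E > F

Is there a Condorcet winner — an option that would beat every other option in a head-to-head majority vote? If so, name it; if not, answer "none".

A vs B: 60–59 for A.
A vs F: 119–0 for A.
A vs D: 83–36 for A.
A vs C: 96–23 for A.
A vs E: 83–36 for A.
A beats every other option head-to-head.

A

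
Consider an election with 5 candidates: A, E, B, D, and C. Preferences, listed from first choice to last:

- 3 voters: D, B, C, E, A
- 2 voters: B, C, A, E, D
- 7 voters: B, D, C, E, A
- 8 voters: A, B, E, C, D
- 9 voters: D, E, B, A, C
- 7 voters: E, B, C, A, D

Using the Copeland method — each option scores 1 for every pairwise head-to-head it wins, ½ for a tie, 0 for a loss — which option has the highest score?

A: loses to E, B, D, and C → score 0.
E: beats A and C; loses to B and D → score 2.
B: beats A, E, D, and C → score 4.
D: beats A, E, and C; loses to B → score 3.
C: beats A; loses to E, B, and D → score 1.
B has the best pairwise record.

B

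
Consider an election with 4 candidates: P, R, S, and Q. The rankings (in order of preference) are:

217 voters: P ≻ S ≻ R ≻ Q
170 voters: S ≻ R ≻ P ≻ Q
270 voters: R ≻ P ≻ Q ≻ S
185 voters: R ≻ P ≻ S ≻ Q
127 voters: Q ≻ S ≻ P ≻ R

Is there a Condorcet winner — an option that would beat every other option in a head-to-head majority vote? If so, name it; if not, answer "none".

none

Checking pairwise contests:
R beats P 625–344.
S beats R 514–455.
P beats S 672–297.
P beats Q 842–127.
Every option loses at least one head-to-head, so there is no Condorcet winner.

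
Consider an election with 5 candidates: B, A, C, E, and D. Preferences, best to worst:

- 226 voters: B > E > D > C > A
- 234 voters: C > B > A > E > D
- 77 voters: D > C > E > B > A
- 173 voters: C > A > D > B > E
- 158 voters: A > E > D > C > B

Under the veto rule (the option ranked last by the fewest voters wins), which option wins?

Last-place votes: B 158, A 303, C 0, E 173, D 234.
C is ranked last by the fewest voters, so C wins.

C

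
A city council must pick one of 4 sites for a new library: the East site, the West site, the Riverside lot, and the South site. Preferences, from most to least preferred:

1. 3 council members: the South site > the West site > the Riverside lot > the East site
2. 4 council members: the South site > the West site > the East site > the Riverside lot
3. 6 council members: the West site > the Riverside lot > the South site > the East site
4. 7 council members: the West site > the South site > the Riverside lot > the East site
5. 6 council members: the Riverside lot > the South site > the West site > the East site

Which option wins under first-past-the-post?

the West site

First-place votes: the East site 0, the West site 13, the Riverside lot 6, the South site 7.
the West site has the most first-place votes.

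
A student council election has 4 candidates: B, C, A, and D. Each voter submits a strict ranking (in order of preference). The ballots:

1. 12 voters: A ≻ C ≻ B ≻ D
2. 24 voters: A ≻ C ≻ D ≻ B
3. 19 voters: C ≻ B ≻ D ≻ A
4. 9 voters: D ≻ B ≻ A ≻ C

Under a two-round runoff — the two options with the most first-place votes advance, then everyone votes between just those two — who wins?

Round 1 first-place votes: B 0, C 19, A 36, D 9.
A and C advance.
Runoff: A is preferred to C by 45 voters; C by 19.
A wins the runoff.

A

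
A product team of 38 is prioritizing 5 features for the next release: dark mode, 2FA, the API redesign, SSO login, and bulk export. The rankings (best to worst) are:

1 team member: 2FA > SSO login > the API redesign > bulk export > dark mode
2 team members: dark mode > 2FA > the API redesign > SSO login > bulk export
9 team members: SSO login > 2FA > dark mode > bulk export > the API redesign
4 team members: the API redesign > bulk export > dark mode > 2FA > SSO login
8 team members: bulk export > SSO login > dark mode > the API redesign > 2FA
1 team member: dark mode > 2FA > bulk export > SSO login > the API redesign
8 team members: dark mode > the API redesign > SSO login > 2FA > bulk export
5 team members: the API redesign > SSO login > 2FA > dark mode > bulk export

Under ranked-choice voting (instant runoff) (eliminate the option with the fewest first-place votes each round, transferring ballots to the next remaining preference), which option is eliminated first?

Round 1: dark mode 11, 2FA 1, the API redesign 9, SSO login 9, bulk export 8. Eliminate 2FA.

2FA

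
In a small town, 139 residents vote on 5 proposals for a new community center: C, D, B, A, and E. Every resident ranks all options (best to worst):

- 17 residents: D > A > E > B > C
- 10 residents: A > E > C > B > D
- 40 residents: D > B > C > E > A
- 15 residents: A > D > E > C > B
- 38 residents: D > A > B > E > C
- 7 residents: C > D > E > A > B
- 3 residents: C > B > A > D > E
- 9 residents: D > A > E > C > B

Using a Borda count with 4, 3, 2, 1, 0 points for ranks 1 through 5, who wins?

C: 17·0 + 10·2 + 40·2 + 15·1 + 38·0 + 7·4 + 3·4 + 9·1 = 164
D: 17·4 + 10·0 + 40·4 + 15·3 + 38·4 + 7·3 + 3·1 + 9·4 = 485
B: 17·1 + 10·1 + 40·3 + 15·0 + 38·2 + 7·0 + 3·3 + 9·0 = 232
A: 17·3 + 10·4 + 40·0 + 15·4 + 38·3 + 7·1 + 3·2 + 9·3 = 305
E: 17·2 + 10·3 + 40·1 + 15·2 + 38·1 + 7·2 + 3·0 + 9·2 = 204
D has the highest Borda score (485).

D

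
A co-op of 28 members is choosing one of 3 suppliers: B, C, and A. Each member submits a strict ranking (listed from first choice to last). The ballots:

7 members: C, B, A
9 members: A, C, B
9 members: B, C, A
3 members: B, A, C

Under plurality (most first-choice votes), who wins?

B

First-place votes: B 12, C 7, A 9.
B has the most first-place votes.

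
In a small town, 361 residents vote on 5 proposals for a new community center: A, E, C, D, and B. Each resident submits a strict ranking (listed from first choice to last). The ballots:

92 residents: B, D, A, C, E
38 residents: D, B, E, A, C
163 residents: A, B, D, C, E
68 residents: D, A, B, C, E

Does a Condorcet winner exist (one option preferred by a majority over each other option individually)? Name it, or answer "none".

Checking pairwise contests:
D beats A 198–163.
A beats E 323–38.
A beats C 361–0.
B beats D 255–106.
A beats B 231–130.
Every option loses at least one head-to-head, so there is no Condorcet winner.

none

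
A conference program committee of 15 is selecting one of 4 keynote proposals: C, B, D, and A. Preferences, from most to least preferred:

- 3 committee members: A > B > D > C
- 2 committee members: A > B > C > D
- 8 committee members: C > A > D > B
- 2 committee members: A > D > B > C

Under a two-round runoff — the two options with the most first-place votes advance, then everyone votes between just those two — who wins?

C

Round 1 first-place votes: C 8, B 0, D 0, A 7.
C and A advance.
Runoff: C is preferred to A by 8 voters; A by 7.
C wins the runoff.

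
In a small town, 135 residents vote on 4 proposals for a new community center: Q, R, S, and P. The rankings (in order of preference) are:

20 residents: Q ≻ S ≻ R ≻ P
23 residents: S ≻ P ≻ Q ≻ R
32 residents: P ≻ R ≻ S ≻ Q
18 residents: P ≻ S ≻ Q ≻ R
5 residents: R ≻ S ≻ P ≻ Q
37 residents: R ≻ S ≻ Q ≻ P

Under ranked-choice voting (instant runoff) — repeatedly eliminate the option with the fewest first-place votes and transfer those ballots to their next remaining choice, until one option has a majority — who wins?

S

Round 1: Q 20, R 42, S 23, P 50. Eliminate Q.
Round 2: R 42, S 43, P 50. Eliminate R.
Round 3: S 85, P 50. S has a majority.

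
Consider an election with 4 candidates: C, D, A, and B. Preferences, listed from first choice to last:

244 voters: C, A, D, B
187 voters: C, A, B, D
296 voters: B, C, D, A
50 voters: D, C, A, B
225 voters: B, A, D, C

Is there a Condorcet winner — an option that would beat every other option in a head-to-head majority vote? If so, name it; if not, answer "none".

B

B vs C: 521–481 for B.
B vs D: 708–294 for B.
B vs A: 521–481 for B.
B beats every other option head-to-head.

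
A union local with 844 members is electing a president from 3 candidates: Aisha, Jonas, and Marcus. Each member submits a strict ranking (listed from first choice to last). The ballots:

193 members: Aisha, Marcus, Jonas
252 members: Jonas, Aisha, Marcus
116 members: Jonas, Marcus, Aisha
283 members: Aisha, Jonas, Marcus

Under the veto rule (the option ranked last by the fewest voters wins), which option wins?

Aisha

Last-place votes: Aisha 116, Jonas 193, Marcus 535.
Aisha is ranked last by the fewest voters, so Aisha wins.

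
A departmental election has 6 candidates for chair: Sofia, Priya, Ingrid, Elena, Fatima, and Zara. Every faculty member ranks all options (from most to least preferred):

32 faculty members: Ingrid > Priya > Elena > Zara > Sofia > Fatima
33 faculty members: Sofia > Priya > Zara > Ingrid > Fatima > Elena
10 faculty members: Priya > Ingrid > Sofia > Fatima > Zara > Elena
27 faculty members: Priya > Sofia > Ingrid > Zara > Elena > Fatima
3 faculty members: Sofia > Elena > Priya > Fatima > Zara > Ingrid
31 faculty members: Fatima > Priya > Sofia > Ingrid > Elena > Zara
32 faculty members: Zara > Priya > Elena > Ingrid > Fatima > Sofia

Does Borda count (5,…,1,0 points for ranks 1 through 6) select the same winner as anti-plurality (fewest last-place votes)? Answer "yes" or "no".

yes

Borda — scores: Sofia 443, Priya 706, Ingrid 473, Elena 262, Fatima 246, Zara 390. Winner: Priya.
Anti-plurality — last-place votes: Sofia 32, Priya 0, Ingrid 3, Elena 43, Fatima 59, Zara 31. Winner: Priya.
The two methods agree.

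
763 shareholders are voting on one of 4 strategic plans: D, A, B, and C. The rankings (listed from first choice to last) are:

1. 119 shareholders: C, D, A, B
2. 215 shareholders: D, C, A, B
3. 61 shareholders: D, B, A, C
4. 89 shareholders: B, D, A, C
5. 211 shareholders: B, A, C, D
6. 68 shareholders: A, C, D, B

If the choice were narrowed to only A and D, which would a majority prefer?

Voters preferring A to D: 279; preferring D to A: 484.
D wins the head-to-head.

D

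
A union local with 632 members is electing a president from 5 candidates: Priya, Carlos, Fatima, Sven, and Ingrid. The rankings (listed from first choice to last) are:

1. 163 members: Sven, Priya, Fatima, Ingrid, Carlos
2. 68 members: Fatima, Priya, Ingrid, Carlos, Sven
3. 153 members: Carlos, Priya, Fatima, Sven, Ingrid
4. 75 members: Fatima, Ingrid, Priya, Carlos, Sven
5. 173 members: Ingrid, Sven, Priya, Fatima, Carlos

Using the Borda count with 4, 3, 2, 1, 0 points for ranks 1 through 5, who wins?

Priya: 163·3 + 68·3 + 153·3 + 75·2 + 173·2 = 1648
Carlos: 163·0 + 68·1 + 153·4 + 75·1 + 173·0 = 755
Fatima: 163·2 + 68·4 + 153·2 + 75·4 + 173·1 = 1377
Sven: 163·4 + 68·0 + 153·1 + 75·0 + 173·3 = 1324
Ingrid: 163·1 + 68·2 + 153·0 + 75·3 + 173·4 = 1216
Priya has the highest Borda score (1648).

Priya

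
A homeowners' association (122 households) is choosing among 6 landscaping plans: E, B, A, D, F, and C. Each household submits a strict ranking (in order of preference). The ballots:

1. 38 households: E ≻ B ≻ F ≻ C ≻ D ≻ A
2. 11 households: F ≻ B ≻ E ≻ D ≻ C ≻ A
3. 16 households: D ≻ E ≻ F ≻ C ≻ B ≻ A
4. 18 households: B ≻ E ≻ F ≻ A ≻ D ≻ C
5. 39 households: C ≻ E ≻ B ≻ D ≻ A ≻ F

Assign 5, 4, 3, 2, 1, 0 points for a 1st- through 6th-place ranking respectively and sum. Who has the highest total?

E

E: 38·5 + 11·3 + 16·4 + 18·4 + 39·4 = 515
B: 38·4 + 11·4 + 16·1 + 18·5 + 39·3 = 419
A: 38·0 + 11·0 + 16·0 + 18·2 + 39·1 = 75
D: 38·1 + 11·2 + 16·5 + 18·1 + 39·2 = 236
F: 38·3 + 11·5 + 16·3 + 18·3 + 39·0 = 271
C: 38·2 + 11·1 + 16·2 + 18·0 + 39·5 = 314
E has the highest Borda score (515).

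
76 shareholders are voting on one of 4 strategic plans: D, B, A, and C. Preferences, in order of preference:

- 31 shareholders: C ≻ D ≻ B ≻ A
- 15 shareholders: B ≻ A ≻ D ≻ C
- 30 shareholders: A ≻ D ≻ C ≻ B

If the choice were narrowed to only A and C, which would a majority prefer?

A

Voters preferring A to C: 45; preferring C to A: 31.
A wins the head-to-head.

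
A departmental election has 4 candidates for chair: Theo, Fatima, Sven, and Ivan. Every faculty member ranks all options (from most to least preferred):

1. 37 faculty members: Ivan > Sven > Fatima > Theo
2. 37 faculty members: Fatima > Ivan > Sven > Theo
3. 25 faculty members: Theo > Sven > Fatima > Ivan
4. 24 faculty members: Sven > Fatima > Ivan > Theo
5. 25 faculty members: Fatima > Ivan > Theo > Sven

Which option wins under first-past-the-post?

Fatima

First-place votes: Theo 25, Fatima 62, Sven 24, Ivan 37.
Fatima has the most first-place votes.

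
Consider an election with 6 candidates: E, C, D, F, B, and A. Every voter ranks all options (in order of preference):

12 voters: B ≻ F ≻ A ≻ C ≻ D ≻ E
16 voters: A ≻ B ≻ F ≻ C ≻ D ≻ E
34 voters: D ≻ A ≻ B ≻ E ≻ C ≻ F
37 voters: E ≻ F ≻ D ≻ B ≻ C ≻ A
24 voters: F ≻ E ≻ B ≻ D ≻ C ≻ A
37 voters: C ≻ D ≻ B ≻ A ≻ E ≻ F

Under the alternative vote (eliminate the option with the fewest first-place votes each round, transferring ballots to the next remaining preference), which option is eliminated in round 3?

Round 1: E 37, C 37, D 34, F 24, B 12, A 16. Eliminate B.
Round 2: E 37, C 37, D 34, F 36, A 16. Eliminate A.
Round 3: E 37, C 37, D 34, F 52. Eliminate D.

D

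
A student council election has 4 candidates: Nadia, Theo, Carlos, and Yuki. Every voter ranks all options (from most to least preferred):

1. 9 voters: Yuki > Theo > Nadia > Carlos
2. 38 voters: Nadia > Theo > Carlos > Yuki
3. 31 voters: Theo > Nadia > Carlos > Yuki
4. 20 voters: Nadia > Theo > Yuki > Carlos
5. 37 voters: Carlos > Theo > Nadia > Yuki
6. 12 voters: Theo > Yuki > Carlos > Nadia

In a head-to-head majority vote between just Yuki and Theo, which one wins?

Theo

Voters preferring Yuki to Theo: 9; preferring Theo to Yuki: 138.
Theo wins the head-to-head.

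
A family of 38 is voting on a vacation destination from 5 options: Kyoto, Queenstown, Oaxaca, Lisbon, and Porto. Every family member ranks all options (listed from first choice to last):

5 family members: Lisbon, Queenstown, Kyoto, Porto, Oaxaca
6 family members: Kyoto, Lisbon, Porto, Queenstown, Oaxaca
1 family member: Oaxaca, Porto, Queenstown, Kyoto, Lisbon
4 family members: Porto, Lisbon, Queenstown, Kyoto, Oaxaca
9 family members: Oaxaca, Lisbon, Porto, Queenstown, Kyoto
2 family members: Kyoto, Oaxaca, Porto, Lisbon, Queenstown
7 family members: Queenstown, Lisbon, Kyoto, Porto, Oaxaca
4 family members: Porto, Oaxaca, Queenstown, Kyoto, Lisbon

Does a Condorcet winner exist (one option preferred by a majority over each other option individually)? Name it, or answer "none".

Lisbon

Lisbon vs Kyoto: 25–13 for Lisbon.
Lisbon vs Queenstown: 26–12 for Lisbon.
Lisbon vs Oaxaca: 22–16 for Lisbon.
Lisbon vs Porto: 27–11 for Lisbon.
Lisbon beats every other option head-to-head.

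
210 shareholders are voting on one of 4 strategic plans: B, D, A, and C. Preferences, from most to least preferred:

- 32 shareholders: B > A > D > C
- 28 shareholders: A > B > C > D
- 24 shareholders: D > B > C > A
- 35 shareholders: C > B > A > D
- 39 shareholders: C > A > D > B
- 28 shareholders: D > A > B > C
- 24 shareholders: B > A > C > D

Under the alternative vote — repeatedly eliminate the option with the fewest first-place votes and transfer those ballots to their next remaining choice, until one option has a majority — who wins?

Round 1: B 56, D 52, A 28, C 74. Eliminate A.
Round 2: B 84, D 52, C 74. Eliminate D.
Round 3: B 136, C 74. B has a majority.

B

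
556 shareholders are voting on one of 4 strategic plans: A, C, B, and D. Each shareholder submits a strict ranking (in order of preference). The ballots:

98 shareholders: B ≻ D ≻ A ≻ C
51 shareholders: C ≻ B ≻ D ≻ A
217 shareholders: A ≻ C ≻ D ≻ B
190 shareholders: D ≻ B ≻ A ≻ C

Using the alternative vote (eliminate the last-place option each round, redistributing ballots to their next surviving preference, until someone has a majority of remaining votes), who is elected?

D

Round 1: A 217, C 51, B 98, D 190. Eliminate C.
Round 2: A 217, B 149, D 190. Eliminate B.
Round 3: A 217, D 339. D has a majority.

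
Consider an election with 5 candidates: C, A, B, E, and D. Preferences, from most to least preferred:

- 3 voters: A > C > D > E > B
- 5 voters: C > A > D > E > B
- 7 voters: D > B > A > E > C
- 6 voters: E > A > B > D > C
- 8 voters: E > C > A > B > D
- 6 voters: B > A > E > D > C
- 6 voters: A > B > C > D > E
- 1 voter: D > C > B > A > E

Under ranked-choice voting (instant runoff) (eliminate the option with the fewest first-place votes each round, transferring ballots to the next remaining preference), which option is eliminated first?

Round 1: C 5, A 9, B 6, E 14, D 8. Eliminate C.

C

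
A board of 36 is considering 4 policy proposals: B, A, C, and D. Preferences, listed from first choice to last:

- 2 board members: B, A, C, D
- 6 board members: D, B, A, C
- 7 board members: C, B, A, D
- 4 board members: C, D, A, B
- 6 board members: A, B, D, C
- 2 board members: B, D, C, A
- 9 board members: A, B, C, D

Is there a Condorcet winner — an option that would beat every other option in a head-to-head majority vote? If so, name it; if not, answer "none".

A

A vs B: 19–17 for A.
A vs C: 23–13 for A.
A vs D: 24–12 for A.
A beats every other option head-to-head.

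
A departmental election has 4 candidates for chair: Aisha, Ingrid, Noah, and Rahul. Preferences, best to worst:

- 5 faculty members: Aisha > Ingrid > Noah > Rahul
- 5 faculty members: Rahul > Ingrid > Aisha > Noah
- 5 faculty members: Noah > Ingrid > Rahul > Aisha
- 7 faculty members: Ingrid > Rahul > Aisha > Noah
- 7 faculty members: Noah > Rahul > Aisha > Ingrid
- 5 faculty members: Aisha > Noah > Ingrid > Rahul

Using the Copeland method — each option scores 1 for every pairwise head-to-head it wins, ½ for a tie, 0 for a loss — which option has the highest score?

Aisha: beats Noah; ties Ingrid; loses to Rahul → score 1.5.
Ingrid: beats Rahul; ties Aisha and Noah → score 2.
Noah: beats Rahul; ties Ingrid; loses to Aisha → score 1.5.
Rahul: beats Aisha; loses to Ingrid and Noah → score 1.
Ingrid has the best pairwise record.

Ingrid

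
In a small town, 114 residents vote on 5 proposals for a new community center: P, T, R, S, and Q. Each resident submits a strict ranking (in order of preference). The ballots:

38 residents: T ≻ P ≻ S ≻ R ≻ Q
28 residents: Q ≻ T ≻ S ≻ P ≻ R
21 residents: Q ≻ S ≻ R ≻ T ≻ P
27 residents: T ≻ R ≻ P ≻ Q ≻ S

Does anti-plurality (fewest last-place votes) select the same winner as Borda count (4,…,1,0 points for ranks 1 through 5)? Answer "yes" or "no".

Anti-plurality — last-place votes: P 21, T 0, R 28, S 27, Q 38. Winner: T.
Borda — scores: P 196, T 365, R 161, S 195, Q 223. Winner: T.
The two methods agree.

yes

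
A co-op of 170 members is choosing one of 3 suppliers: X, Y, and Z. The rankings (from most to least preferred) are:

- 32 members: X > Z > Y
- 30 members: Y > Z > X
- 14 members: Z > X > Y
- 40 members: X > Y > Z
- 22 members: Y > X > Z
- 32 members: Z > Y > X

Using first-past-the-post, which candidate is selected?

First-place votes: X 72, Y 52, Z 46.
X has the most first-place votes.

X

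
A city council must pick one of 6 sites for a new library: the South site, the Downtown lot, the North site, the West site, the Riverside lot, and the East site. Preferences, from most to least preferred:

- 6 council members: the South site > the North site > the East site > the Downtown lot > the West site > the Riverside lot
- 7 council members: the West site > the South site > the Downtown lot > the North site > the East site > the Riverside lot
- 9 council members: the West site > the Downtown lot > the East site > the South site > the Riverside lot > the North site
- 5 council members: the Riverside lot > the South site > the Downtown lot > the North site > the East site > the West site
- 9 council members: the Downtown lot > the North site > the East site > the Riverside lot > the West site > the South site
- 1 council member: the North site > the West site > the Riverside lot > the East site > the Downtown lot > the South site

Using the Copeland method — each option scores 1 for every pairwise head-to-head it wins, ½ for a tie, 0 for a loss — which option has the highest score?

the Downtown lot

the South site: beats the North site and the Riverside lot; loses to the Downtown lot, the West site, and the East site → score 2.
the Downtown lot: beats the South site, the North site, the West site, the Riverside lot, and the East site → score 5.
the North site: beats the West site, the Riverside lot, and the East site; loses to the South site and the Downtown lot → score 3.
the West site: beats the South site and the Riverside lot; loses to the Downtown lot, the North site, and the East site → score 2.
the Riverside lot: loses to the South site, the Downtown lot, the North site, the West site, and the East site → score 0.
the East site: beats the South site, the West site, and the Riverside lot; loses to the Downtown lot and the North site → score 3.
the Downtown lot has the best pairwise record.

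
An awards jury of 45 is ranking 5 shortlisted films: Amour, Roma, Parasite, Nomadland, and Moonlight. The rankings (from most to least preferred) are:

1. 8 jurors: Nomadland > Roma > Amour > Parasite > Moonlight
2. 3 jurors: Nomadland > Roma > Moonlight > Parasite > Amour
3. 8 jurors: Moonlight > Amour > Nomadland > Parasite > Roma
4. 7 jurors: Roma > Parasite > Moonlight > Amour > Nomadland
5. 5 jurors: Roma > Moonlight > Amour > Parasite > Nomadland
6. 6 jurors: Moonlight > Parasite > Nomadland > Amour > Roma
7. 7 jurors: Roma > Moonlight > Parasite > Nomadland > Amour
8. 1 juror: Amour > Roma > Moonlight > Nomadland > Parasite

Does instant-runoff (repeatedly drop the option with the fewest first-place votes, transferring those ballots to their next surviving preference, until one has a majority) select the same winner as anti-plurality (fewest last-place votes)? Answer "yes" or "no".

Instant-runoff — R1 Amour 1, Roma 19, Parasite 0, Nomadland 11, Moonlight 14 (Parasite out); R2 Amour 1, Roma 19, Nomadland 11, Moonlight 14 (Amour out); R3 Roma 20, Nomadland 11, Moonlight 14 (Nomadland out); R4 Roma 31, Moonlight 14 (Roma winner). Winner: Roma.
Anti-plurality — last-place votes: Amour 10, Roma 14, Parasite 1, Nomadland 12, Moonlight 8. Winner: Parasite.
The two methods disagree.

no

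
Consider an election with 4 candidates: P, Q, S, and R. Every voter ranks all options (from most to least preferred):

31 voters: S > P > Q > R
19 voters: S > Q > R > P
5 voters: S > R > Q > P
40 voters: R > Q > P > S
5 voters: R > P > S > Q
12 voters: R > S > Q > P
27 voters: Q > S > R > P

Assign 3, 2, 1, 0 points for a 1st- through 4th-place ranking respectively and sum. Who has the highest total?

P: 31·2 + 19·0 + 5·0 + 40·1 + 5·2 + 12·0 + 27·0 = 112
Q: 31·1 + 19·2 + 5·1 + 40·2 + 5·0 + 12·1 + 27·3 = 247
S: 31·3 + 19·3 + 5·3 + 40·0 + 5·1 + 12·2 + 27·2 = 248
R: 31·0 + 19·1 + 5·2 + 40·3 + 5·3 + 12·3 + 27·1 = 227
S has the highest Borda score (248).

S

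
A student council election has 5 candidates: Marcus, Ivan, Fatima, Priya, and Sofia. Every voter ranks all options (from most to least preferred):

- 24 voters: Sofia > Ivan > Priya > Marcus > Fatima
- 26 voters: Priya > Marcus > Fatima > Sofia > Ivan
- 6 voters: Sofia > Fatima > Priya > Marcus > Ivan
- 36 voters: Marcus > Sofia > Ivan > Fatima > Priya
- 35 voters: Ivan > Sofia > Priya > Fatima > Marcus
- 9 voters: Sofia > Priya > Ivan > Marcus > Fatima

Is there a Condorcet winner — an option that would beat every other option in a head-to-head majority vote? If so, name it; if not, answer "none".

Sofia vs Marcus: 74–62 for Sofia.
Sofia vs Ivan: 101–35 for Sofia.
Sofia vs Fatima: 110–26 for Sofia.
Sofia vs Priya: 110–26 for Sofia.
Sofia beats every other option head-to-head.

Sofia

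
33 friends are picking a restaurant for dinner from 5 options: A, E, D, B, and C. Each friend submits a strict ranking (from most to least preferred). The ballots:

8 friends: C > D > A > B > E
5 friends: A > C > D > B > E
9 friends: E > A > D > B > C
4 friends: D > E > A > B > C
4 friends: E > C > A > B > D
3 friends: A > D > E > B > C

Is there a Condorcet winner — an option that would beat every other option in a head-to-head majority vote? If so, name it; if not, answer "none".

none

Checking pairwise contests:
E beats A 17–16.
D beats E 20–13.
A beats D 21–12.
A beats B 33–0.
A beats C 21–12.
Every option loses at least one head-to-head, so there is no Condorcet winner.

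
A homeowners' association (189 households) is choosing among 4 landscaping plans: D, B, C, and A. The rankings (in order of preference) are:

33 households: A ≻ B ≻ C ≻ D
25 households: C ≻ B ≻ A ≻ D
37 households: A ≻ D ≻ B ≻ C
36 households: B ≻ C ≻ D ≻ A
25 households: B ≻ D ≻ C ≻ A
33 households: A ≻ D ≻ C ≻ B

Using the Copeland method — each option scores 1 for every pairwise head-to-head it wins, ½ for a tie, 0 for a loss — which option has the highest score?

A

D: beats C; loses to B and A → score 1.
B: beats D and C; loses to A → score 2.
C: loses to D, B, and A → score 0.
A: beats D, B, and C → score 3.
A has the best pairwise record.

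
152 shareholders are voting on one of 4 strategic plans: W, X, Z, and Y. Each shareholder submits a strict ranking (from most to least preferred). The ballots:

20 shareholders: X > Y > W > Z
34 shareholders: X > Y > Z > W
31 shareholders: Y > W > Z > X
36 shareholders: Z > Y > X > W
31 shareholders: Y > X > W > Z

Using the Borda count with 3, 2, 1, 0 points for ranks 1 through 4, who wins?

Y

W: 20·1 + 34·0 + 31·2 + 36·0 + 31·1 = 113
X: 20·3 + 34·3 + 31·0 + 36·1 + 31·2 = 260
Z: 20·0 + 34·1 + 31·1 + 36·3 + 31·0 = 173
Y: 20·2 + 34·2 + 31·3 + 36·2 + 31·3 = 366
Y has the highest Borda score (366).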